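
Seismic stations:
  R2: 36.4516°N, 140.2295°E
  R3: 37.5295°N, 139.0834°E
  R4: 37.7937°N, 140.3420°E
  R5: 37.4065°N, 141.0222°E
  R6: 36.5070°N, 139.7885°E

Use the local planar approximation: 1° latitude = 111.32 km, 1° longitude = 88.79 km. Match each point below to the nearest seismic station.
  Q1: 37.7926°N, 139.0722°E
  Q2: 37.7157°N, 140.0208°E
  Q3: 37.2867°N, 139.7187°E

Q1 at 37.7926°N, 139.0722°E:
  R2: 181.2277 km
  R3: 29.3052 km
  R4: 112.7456 km
  R5: 178.3955 km
  R6: 156.6088 km
  → nearest: R3 (29.3052 km)
Q2 at 37.7157°N, 140.0208°E:
  R2: 141.9344 km
  R3: 85.7739 km
  R4: 29.8119 km
  R5: 95.3441 km
  R6: 136.1242 km
  → nearest: R4 (29.8119 km)
Q3 at 37.2867°N, 139.7187°E:
  R2: 103.4367 km
  R3: 62.5495 km
  R4: 79.0456 km
  R5: 116.5036 km
  R6: 87.0172 km
  → nearest: R3 (62.5495 km)

Q1→R3; Q2→R4; Q3→R3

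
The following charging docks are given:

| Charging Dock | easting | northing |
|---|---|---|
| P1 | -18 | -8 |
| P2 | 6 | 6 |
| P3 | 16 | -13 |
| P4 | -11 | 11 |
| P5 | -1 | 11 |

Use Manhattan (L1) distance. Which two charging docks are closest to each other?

Pairwise distances:
P1–P2: 38
P1–P3: 39
P1–P4: 26
P1–P5: 36
P2–P3: 29
P2–P4: 22
P2–P5: 12
P3–P4: 51
P3–P5: 41
P4–P5: 10
Closest pair: P4–P5 at 10.

P4 and P5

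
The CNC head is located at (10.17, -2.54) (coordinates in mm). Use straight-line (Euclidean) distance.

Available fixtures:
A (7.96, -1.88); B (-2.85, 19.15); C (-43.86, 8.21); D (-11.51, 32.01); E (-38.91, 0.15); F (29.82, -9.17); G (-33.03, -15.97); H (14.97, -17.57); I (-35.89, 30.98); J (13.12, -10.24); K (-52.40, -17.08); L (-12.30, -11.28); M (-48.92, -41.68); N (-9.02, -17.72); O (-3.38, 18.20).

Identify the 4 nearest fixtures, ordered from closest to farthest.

A, J, H, F

Distances from (10.17, -2.54):
A: 2.31 mm
B: 25.30 mm
C: 55.09 mm
D: 40.79 mm
E: 49.15 mm
F: 20.74 mm
G: 45.24 mm
H: 15.78 mm
I: 56.97 mm
J: 8.25 mm
K: 64.24 mm
L: 24.11 mm
M: 70.88 mm
N: 24.47 mm
O: 24.77 mm
Sorted: A (2.31 mm) < J (8.25 mm) < H (15.78 mm) < F (20.74 mm) < L (24.11 mm) < N (24.47 mm) < …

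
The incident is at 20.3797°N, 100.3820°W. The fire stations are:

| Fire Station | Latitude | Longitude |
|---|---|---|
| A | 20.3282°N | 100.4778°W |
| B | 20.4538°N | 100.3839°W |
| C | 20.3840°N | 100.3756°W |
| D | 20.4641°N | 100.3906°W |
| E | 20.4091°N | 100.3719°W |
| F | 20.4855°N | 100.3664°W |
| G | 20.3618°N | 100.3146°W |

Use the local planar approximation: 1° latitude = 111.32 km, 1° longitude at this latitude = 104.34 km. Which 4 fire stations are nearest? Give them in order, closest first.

Distances from 20.3797°N, 100.3820°W:
A: √((-0.0515·111.32)² + (-0.0958·104.34)²) = √(32.867060 + 99.915458) = 11.5231 km
B: √((0.0741·111.32)² + (-0.0019·104.34)²) = √(68.042899 + 0.039301) = 8.2512 km
C: √((0.0043·111.32)² + (0.0064·104.34)²) = √(0.229131 + 0.445925) = 0.8216 km
D: √((0.0844·111.32)² + (-0.0086·104.34)²) = √(88.273691 + 0.805190) = 9.4382 km
E: √((0.0294·111.32)² + (0.0101·104.34)²) = √(10.711272 + 1.110566) = 3.4383 km
F: √((0.1058·111.32)² + (0.0156·104.34)²) = √(138.713181 + 2.649420) = 11.8896 km
G: √((-0.0179·111.32)² + (0.0674·104.34)²) = √(3.970566 + 49.456281) = 7.3094 km
Sorted: C (0.8216 km) < E (3.4383 km) < G (7.3094 km) < B (8.2512 km) < D (9.4382 km) < A (11.5231 km) < …

C, E, G, B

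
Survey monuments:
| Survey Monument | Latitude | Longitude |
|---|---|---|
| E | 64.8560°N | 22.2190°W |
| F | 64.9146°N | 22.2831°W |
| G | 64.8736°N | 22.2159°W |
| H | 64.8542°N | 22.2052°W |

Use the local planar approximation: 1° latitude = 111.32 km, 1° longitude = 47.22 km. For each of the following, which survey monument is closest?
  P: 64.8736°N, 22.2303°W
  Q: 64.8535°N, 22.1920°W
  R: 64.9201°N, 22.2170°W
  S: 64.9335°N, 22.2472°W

P→G; Q→H; R→F; S→F

P at 64.8736°N, 22.2303°W:
  E: 2.0306 km
  F: 5.2007 km
  G: 0.6800 km
  H: 2.4635 km
  → nearest: G (0.6800 km)
Q at 64.8535°N, 22.1920°W:
  E: 1.3050 km
  F: 8.0478 km
  G: 2.5060 km
  H: 0.6282 km
  → nearest: H (0.6282 km)
R at 64.9201°N, 22.2170°W:
  E: 7.1362 km
  F: 3.1807 km
  G: 5.1766 km
  H: 7.3571 km
  → nearest: F (3.1807 km)
S at 64.9335°N, 22.2472°W:
  E: 8.7295 km
  F: 2.7019 km
  G: 6.8299 km
  H: 9.0477 km
  → nearest: F (2.7019 km)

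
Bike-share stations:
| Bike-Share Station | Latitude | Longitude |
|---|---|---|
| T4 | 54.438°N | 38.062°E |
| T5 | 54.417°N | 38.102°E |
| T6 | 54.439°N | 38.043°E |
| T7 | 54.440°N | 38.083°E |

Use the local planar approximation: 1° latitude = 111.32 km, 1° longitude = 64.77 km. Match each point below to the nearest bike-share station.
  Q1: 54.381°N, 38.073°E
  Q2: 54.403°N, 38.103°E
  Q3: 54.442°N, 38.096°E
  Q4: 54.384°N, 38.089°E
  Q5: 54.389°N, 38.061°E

Q1 at 54.381°N, 38.073°E:
  T4: √((0.057·111.32)² + (-0.011·64.77)²) = √(40.26207 + 0.50761) = 6.385 km
  T5: √((0.036·111.32)² + (0.029·64.77)²) = √(16.06022 + 3.52812) = 4.426 km
  T6: √((0.058·111.32)² + (-0.030·64.77)²) = √(41.68717 + 3.77564) = 6.743 km
  T7: √((0.059·111.32)² + (0.010·64.77)²) = √(43.13705 + 0.41952) = 6.600 km
  → nearest: T5 (4.426 km)
Q2 at 54.403°N, 38.103°E:
  T4: √((0.035·111.32)² + (-0.041·64.77)²) = √(15.18037 + 7.05205) = 4.715 km
  T5: √((0.014·111.32)² + (-0.001·64.77)²) = √(2.42886 + 0.00420) = 1.560 km
  T6: √((0.036·111.32)² + (-0.060·64.77)²) = √(16.06022 + 15.10255) = 5.582 km
  T7: √((0.037·111.32)² + (-0.020·64.77)²) = √(16.96484 + 1.67806) = 4.318 km
  → nearest: T5 (1.560 km)
Q3 at 54.442°N, 38.096°E:
  T4: √((-0.004·111.32)² + (-0.034·64.77)²) = √(0.19827 + 4.84960) = 2.247 km
  T5: √((-0.025·111.32)² + (0.006·64.77)²) = √(7.74509 + 0.15103) = 2.810 km
  T6: √((-0.003·111.32)² + (-0.053·64.77)²) = √(0.11153 + 11.78418) = 3.449 km
  T7: √((-0.002·111.32)² + (-0.013·64.77)²) = √(0.04957 + 0.70898) = 0.871 km
  → nearest: T7 (0.871 km)
Q4 at 54.384°N, 38.089°E:
  T4: √((0.054·111.32)² + (-0.027·64.77)²) = √(36.13549 + 3.05827) = 6.260 km
  T5: √((0.033·111.32)² + (0.013·64.77)²) = √(13.49504 + 0.70898) = 3.769 km
  T6: √((0.055·111.32)² + (-0.046·64.77)²) = √(37.48623 + 8.87694) = 6.809 km
  T7: √((0.056·111.32)² + (-0.006·64.77)²) = √(38.86176 + 0.15103) = 6.246 km
  → nearest: T5 (3.769 km)
Q5 at 54.389°N, 38.061°E:
  T4: √((0.049·111.32)² + (0.001·64.77)²) = √(29.75353 + 0.00420) = 5.455 km
  T5: √((0.028·111.32)² + (0.041·64.77)²) = √(9.71544 + 7.05205) = 4.095 km
  T6: √((0.050·111.32)² + (-0.018·64.77)²) = √(30.98036 + 1.35923) = 5.687 km
  T7: √((0.051·111.32)² + (0.022·64.77)²) = √(32.23196 + 2.03045) = 5.853 km
  → nearest: T5 (4.095 km)

Q1→T5; Q2→T5; Q3→T7; Q4→T5; Q5→T5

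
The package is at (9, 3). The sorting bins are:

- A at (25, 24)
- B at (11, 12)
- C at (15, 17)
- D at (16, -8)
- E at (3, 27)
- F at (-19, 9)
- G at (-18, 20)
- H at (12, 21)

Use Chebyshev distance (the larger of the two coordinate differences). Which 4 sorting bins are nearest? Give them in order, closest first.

B, D, C, H

Distances from (9, 3):
A: max(|16|, |21|) = 21
B: max(|2|, |9|) = 9
C: max(|6|, |14|) = 14
D: max(|7|, |-11|) = 11
E: max(|-6|, |24|) = 24
F: max(|-28|, |6|) = 28
G: max(|-27|, |17|) = 27
H: max(|3|, |18|) = 18
Sorted: B (9) < D (11) < C (14) < H (18) < A (21) < E (24) < …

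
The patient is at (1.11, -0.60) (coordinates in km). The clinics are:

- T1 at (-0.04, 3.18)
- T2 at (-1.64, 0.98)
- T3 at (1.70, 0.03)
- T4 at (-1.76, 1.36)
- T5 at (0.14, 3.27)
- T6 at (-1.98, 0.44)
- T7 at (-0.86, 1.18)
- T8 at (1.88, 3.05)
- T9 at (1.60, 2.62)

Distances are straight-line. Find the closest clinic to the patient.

T3

Distances from (1.11, -0.60):
T1: √((-1.15)² + (3.78)²) = √(1.32250 + 14.28840) = 3.951 km
T2: √((-2.75)² + (1.58)²) = √(7.56250 + 2.49640) = 3.172 km
T3: √((0.59)² + (0.63)²) = √(0.34810 + 0.39690) = 0.863 km
T4: √((-2.87)² + (1.96)²) = √(8.23690 + 3.84160) = 3.475 km
T5: √((-0.97)² + (3.87)²) = √(0.94090 + 14.97690) = 3.990 km
T6: √((-3.09)² + (1.04)²) = √(9.54810 + 1.08160) = 3.260 km
T7: √((-1.97)² + (1.78)²) = √(3.88090 + 3.16840) = 2.655 km
T8: √((0.77)² + (3.65)²) = √(0.59290 + 13.32250) = 3.730 km
T9: √((0.49)² + (3.22)²) = √(0.24010 + 10.36840) = 3.257 km
Minimum: T3 at 0.863 km.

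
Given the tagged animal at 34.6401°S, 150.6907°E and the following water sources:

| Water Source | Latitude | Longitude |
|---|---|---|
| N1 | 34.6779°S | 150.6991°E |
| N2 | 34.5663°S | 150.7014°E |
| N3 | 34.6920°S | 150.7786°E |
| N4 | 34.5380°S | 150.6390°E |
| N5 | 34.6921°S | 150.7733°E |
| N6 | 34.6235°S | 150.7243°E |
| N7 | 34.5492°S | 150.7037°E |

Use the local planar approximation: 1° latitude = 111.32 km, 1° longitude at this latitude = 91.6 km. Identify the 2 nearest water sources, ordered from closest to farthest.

N6, N1

Distances from 34.6401°S, 150.6907°E:
N1: 4.2777 km
N2: 8.2737 km
N3: 9.9100 km
N4: 12.3129 km
N5: 9.5265 km
N6: 3.5899 km
N7: 10.1888 km
Sorted: N6 (3.5899 km) < N1 (4.2777 km) < N2 (8.2737 km) < N5 (9.5265 km) < …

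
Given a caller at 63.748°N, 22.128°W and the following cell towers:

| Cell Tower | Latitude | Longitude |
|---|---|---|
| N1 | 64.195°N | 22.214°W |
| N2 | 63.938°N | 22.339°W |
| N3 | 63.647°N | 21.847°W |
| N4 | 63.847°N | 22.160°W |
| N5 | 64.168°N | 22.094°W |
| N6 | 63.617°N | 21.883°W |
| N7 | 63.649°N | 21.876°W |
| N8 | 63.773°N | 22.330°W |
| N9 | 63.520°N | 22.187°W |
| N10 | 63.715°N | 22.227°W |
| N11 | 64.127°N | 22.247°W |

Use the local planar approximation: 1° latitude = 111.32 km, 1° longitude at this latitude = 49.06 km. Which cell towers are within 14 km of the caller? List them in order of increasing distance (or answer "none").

Distances from 63.748°N, 22.128°W:
N1: 49.939 km
N2: 23.548 km
N3: 17.789 km
N4: 11.132 km
N5: 46.784 km
N6: 18.898 km
N7: 16.562 km
N8: 10.293 km
N9: 25.545 km
N10: 6.090 km
N11: 42.592 km
Threshold 14 km: N10 (6.090 km), N8 (10.293 km), N4 (11.132 km) are within range.

N10, N8, N4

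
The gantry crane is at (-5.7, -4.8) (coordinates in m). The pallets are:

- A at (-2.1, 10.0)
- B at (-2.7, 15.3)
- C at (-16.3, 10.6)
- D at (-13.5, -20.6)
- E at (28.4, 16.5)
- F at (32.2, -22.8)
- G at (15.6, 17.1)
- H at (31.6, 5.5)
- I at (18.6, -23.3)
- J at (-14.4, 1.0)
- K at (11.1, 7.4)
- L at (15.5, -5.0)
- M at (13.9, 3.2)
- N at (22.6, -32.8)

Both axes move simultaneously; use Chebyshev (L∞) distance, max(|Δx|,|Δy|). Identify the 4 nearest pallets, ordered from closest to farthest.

Distances from (-5.7, -4.8):
A: 14.8 m
B: 20.1 m
C: 15.4 m
D: 15.8 m
E: 34.1 m
F: 37.9 m
G: 21.9 m
H: 37.3 m
I: 24.3 m
J: 8.7 m
K: 16.8 m
L: 21.2 m
M: 19.6 m
N: 28.3 m
Sorted: J (8.7 m) < A (14.8 m) < C (15.4 m) < D (15.8 m) < K (16.8 m) < M (19.6 m) < …

J, A, C, D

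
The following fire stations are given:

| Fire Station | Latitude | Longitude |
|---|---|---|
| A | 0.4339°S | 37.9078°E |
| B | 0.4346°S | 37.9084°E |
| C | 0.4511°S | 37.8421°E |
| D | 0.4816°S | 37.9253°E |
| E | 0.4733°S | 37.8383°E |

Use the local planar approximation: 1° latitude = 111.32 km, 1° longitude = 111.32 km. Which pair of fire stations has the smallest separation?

Pairwise distances:
A–B: 0.1026 km
A–C: 7.5602 km
A–D: 5.6560 km
A–E: 8.8935 km
B–C: 7.6056 km
B–D: 5.5600 km
B–E: 8.9137 km
C–D: 9.8645 km
C–E: 2.5072 km
D–E: 9.7288 km
Closest pair: A–B at 0.1026 km.

A and B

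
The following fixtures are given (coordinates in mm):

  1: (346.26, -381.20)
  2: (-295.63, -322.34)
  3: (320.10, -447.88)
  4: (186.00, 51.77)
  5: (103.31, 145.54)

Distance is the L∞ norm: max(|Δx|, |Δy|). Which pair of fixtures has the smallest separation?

Pairwise distances:
1–2: 641.89 mm
1–3: 66.68 mm
1–4: 432.97 mm
1–5: 526.74 mm
2–3: 615.73 mm
2–4: 481.63 mm
2–5: 467.88 mm
3–4: 499.65 mm
3–5: 593.42 mm
4–5: 93.77 mm
Closest pair: 1–3 at 66.68 mm.

1 and 3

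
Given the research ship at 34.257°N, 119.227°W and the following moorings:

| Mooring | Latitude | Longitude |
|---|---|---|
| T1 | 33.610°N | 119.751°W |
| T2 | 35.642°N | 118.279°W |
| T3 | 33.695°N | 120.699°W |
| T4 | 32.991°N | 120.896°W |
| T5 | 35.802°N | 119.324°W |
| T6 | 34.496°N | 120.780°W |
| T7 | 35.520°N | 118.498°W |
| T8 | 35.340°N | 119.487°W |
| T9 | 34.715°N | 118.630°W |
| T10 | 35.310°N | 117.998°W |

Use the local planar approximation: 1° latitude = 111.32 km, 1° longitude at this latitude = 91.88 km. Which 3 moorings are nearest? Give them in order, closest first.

T9, T1, T8

Distances from 34.257°N, 119.227°W:
T1: 86.634 km
T2: 177.081 km
T3: 149.016 km
T4: 208.272 km
T5: 172.220 km
T6: 145.149 km
T7: 155.737 km
T8: 122.904 km
T9: 74.888 km
T10: 162.762 km
Sorted: T9 (74.888 km) < T1 (86.634 km) < T8 (122.904 km) < T6 (145.149 km) < T3 (149.016 km) < …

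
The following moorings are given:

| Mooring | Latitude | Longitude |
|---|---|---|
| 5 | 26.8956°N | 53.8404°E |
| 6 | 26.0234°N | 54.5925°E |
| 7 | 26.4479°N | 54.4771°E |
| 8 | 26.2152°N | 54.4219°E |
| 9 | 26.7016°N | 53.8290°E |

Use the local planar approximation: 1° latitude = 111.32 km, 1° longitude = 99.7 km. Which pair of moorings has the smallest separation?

Pairwise distances:
5–6: 122.6775 km
5–7: 80.7057 km
5–8: 95.3836 km
5–9: 21.6260 km
6–7: 48.6358 km
6–8: 27.2979 km
6–9: 107.2111 km
7–8: 26.4823 km
7–9: 70.5179 km
8–9: 80.1626 km
Closest pair: 5–9 at 21.6260 km.

5 and 9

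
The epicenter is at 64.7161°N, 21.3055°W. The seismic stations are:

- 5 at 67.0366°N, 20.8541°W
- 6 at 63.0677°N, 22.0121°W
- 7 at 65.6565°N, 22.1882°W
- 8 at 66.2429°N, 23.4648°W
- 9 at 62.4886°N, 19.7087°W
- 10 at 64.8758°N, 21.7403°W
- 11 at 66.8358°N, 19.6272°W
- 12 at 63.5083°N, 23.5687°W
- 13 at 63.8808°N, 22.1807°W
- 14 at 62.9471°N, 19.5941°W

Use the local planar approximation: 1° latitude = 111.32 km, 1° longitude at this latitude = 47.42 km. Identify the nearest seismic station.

Distances from 64.7161°N, 21.3055°W:
5: √((2.3205·111.32)² + (0.4514·47.42)²) = √(66728.220122 + 458.190635) = 259.2034 km
6: √((-1.6484·111.32)² + (-0.7066·47.42)²) = √(33672.208896 + 1122.717173) = 186.5340 km
7: √((0.9404·111.32)² + (-0.8827·47.42)²) = √(10959.017898 + 1752.061524) = 112.7434 km
8: √((1.5268·111.32)² + (-2.1593·47.42)²) = √(28887.549181 + 10484.532465) = 198.4240 km
9: √((-2.2275·111.32)² + (1.5968·47.42)²) = √(61486.790004 + 5733.557169) = 259.2689 km
10: √((0.1597·111.32)² + (-0.4348·47.42)²) = √(316.050315 + 425.110831) = 27.2243 km
11: √((2.1197·111.32)² + (1.6783·47.42)²) = √(55679.483113 + 6333.769997) = 249.0246 km
12: √((-1.2078·111.32)² + (-2.2632·47.42)²) = √(18077.419900 + 11517.785021) = 172.0326 km
13: √((-0.8353·111.32)² + (-0.8752·47.42)²) = √(8646.321063 + 1722.414676) = 101.8270 km
14: √((-1.7690·111.32)² + (1.7114·47.42)²) = √(38779.487133 + 6586.067153) = 212.9919 km
Minimum: 10 at 27.2243 km.

10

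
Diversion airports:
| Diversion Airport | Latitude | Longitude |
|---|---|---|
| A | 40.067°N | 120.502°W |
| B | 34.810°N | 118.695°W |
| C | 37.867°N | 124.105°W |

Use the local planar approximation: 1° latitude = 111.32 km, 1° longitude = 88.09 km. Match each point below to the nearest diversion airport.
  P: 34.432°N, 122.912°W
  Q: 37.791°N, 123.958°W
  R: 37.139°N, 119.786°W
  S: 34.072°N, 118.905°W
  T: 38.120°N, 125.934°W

P→B; Q→C; R→B; S→B; T→C

P at 34.432°N, 122.912°W:
  A: √((5.635·111.32)² + (2.410·88.09)²) = √(393490.48586 + 45069.97375) = 662.239 km
  B: √((0.378·111.32)² + (4.217·88.09)²) = √(1770.63887 + 137994.06939) = 373.851 km
  C: √((3.435·111.32)² + (-1.193·88.09)²) = √(146217.67641 + 11044.19605) = 396.563 km
  → nearest: B (373.851 km)
Q at 37.791°N, 123.958°W:
  A: √((2.276·111.32)² + (3.456·88.09)²) = √(64193.47865 + 92683.12908) = 396.077 km
  B: √((-2.981·111.32)² + (5.263·88.09)²) = √(110121.05093 + 214941.34394) = 570.142 km
  C: √((0.076·111.32)² + (-0.147·88.09)²) = √(71.57701 + 167.68256) = 15.468 km
  → nearest: C (15.468 km)
R at 37.139°N, 119.786°W:
  A: √((2.928·111.32)² + (-0.716·88.09)²) = √(106240.11695 + 3978.13269) = 331.991 km
  B: √((-2.329·111.32)² + (1.091·88.09)²) = √(67217.96688 + 9236.39976) = 276.504 km
  C: √((0.728·111.32)² + (-4.319·88.09)²) = √(6567.63720 + 144750.35185) = 388.996 km
  → nearest: B (276.504 km)
S at 34.072°N, 118.905°W:
  A: √((5.995·111.32)² + (-1.597·88.09)²) = √(445373.90766 + 19790.78643) = 682.030 km
  B: √((0.738·111.32)² + (0.210·88.09)²) = √(6749.30601 + 342.20930) = 84.211 km
  C: √((3.795·111.32)² + (-5.200·88.09)²) = √(178471.94465 + 209826.29262) = 623.136 km
  → nearest: B (84.211 km)
T at 38.120°N, 125.934°W:
  A: √((1.947·111.32)² + (5.432·88.09)²) = √(46976.24494 + 228966.92018) = 525.303 km
  B: √((-3.310·111.32)² + (7.239·88.09)²) = √(135769.55135 + 406640.25893) = 736.485 km
  C: √((-0.253·111.32)² + (1.829·88.09)²) = √(793.20864 + 25958.56202) = 163.560 km
  → nearest: C (163.560 km)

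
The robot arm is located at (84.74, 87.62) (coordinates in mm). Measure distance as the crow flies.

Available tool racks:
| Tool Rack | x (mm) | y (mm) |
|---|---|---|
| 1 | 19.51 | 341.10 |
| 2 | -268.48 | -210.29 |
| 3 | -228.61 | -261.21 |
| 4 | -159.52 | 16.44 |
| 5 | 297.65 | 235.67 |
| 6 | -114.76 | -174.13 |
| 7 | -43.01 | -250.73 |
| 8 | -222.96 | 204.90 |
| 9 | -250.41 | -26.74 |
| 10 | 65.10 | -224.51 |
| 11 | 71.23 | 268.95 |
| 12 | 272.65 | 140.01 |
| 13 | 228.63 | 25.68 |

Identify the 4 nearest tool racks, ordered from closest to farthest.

13, 11, 12, 4

Distances from (84.74, 87.62):
1: 261.74 mm
2: 462.08 mm
3: 468.90 mm
4: 254.42 mm
5: 259.33 mm
6: 329.11 mm
7: 361.66 mm
8: 329.29 mm
9: 354.12 mm
10: 312.75 mm
11: 181.83 mm
12: 195.08 mm
13: 156.66 mm
Sorted: 13 (156.66 mm) < 11 (181.83 mm) < 12 (195.08 mm) < 4 (254.42 mm) < 5 (259.33 mm) < 1 (261.74 mm) < …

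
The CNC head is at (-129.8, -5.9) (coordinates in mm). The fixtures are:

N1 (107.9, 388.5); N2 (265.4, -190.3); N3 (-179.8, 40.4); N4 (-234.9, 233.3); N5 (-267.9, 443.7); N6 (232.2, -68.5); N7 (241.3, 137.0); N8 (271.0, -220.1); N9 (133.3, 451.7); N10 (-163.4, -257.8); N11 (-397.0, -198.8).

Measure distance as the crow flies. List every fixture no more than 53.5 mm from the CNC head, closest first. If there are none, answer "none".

Distances from (-129.8, -5.9):
N1: 460.5 mm
N2: 436.1 mm
N3: 68.1 mm
N4: 261.3 mm
N5: 470.3 mm
N6: 367.4 mm
N7: 397.7 mm
N8: 454.4 mm
N9: 527.8 mm
N10: 254.1 mm
N11: 329.6 mm
Threshold 53.5 mm: none within range.

none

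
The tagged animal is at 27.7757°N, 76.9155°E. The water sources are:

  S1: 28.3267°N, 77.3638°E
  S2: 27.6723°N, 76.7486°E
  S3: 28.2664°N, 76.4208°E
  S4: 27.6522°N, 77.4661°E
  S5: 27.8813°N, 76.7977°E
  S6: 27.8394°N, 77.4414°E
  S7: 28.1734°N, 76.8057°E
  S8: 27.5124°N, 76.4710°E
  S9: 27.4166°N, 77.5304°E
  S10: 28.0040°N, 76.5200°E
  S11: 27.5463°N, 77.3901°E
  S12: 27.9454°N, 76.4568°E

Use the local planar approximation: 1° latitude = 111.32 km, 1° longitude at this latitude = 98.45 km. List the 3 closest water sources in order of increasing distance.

S5, S2, S7

Distances from 27.7757°N, 76.9155°E:
S1: √((0.5510·111.32)² + (0.4483·98.45)²) = √(3762.266825 + 1947.910141) = 75.5657 km
S2: √((-0.1034·111.32)² + (-0.1669·98.45)²) = √(132.491334 + 269.987784) = 20.0619 km
S3: √((0.4907·111.32)² + (-0.4947·98.45)²) = √(2983.860472 + 2372.003151) = 73.1838 km
S4: √((-0.1235·111.32)² + (0.5506·98.45)²) = √(189.008054 + 2938.352231) = 55.9228 km
S5: √((0.1056·111.32)² + (-0.1178·98.45)²) = √(138.189241 + 134.499919) = 16.5133 km
S6: √((0.0637·111.32)² + (0.5259·98.45)²) = √(50.283472 + 2680.635610) = 52.2582 km
S7: √((0.3977·111.32)² + (-0.1098·98.45)²) = √(1960.006796 + 116.851992) = 45.5726 km
S8: √((-0.2633·111.32)² + (-0.4445·98.45)²) = √(859.108693 + 1915.027309) = 52.6701 km
S9: √((-0.3591·111.32)² + (0.6149·98.45)²) = √(1598.001584 + 3664.716867) = 72.5446 km
S10: √((0.2283·111.32)² + (-0.3955·98.45)²) = √(645.889491 + 1516.088022) = 46.4971 km
S11: √((-0.2294·111.32)² + (0.4746·98.45)²) = √(652.128563 + 2183.166752) = 53.2475 km
S12: √((0.1697·111.32)² + (-0.4587·98.45)²) = √(356.870032 + 2039.336636) = 48.9511 km
Sorted: S5 (16.5133 km) < S2 (20.0619 km) < S7 (45.5726 km) < S10 (46.4971 km) < S12 (48.9511 km) < …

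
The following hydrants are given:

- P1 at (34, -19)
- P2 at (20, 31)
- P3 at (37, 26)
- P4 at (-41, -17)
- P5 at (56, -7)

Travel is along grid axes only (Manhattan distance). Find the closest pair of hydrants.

P2 and P3

Pairwise distances:
P1–P2: 64
P1–P3: 48
P1–P4: 77
P1–P5: 34
P2–P3: 22
P2–P4: 109
P2–P5: 74
P3–P4: 121
P3–P5: 52
P4–P5: 107
Closest pair: P2–P3 at 22.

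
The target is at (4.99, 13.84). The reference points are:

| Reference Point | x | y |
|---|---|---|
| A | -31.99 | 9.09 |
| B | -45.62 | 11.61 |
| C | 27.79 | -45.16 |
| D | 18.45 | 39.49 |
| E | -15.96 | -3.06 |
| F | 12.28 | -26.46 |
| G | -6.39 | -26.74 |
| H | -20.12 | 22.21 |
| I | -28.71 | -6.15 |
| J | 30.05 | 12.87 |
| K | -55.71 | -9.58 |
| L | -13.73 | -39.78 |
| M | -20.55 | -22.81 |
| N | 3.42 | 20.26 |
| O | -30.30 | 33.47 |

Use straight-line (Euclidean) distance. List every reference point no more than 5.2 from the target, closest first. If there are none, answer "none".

Distances from (4.99, 13.84):
A: 37.28
B: 50.66
C: 63.25
D: 28.97
E: 26.92
F: 40.95
G: 42.15
H: 26.47
I: 39.18
J: 25.08
K: 65.06
L: 56.79
M: 44.67
N: 6.61
O: 40.38
Threshold 5.2: none within range.

none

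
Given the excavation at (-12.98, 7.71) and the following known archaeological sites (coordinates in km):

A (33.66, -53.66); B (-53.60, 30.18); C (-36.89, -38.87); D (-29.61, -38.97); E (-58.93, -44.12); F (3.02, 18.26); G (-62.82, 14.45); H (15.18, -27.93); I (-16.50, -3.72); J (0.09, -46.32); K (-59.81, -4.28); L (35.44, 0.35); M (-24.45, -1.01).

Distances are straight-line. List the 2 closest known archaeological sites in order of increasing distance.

Distances from (-12.98, 7.71):
A: √((46.64)² + (-61.37)²) = √(2175.2896 + 3766.2769) = 77.08 km
B: √((-40.62)² + (22.47)²) = √(1649.9844 + 504.9009) = 46.42 km
C: √((-23.91)² + (-46.58)²) = √(571.6881 + 2169.6964) = 52.36 km
D: √((-16.63)² + (-46.68)²) = √(276.5569 + 2179.0224) = 49.55 km
E: √((-45.95)² + (-51.83)²) = √(2111.4025 + 2686.3489) = 69.27 km
F: √((16.00)² + (10.55)²) = √(256.0000 + 111.3025) = 19.17 km
G: √((-49.84)² + (6.74)²) = √(2484.0256 + 45.4276) = 50.29 km
H: √((28.16)² + (-35.64)²) = √(792.9856 + 1270.2096) = 45.42 km
I: √((-3.52)² + (-11.43)²) = √(12.3904 + 130.6449) = 11.96 km
J: √((13.07)² + (-54.03)²) = √(170.8249 + 2919.2409) = 55.59 km
K: √((-46.83)² + (-11.99)²) = √(2193.0489 + 143.7601) = 48.34 km
L: √((48.42)² + (-7.36)²) = √(2344.4964 + 54.1696) = 48.98 km
M: √((-11.47)² + (-8.72)²) = √(131.5609 + 76.0384) = 14.41 km
Sorted: I (11.96 km) < M (14.41 km) < F (19.17 km) < H (45.42 km) < …

I, M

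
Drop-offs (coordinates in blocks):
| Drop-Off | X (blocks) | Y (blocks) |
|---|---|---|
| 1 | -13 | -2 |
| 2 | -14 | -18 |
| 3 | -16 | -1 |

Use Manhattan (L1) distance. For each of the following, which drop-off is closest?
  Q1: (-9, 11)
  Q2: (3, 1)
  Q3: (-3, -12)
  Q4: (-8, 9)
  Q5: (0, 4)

Q1→1; Q2→1; Q3→2; Q4→1; Q5→1

Q1 at (-9, 11):
  1: 17 blocks
  2: 34 blocks
  3: 19 blocks
  → nearest: 1 (17 blocks)
Q2 at (3, 1):
  1: 19 blocks
  2: 36 blocks
  3: 21 blocks
  → nearest: 1 (19 blocks)
Q3 at (-3, -12):
  1: 20 blocks
  2: 17 blocks
  3: 24 blocks
  → nearest: 2 (17 blocks)
Q4 at (-8, 9):
  1: 16 blocks
  2: 33 blocks
  3: 18 blocks
  → nearest: 1 (16 blocks)
Q5 at (0, 4):
  1: 19 blocks
  2: 36 blocks
  3: 21 blocks
  → nearest: 1 (19 blocks)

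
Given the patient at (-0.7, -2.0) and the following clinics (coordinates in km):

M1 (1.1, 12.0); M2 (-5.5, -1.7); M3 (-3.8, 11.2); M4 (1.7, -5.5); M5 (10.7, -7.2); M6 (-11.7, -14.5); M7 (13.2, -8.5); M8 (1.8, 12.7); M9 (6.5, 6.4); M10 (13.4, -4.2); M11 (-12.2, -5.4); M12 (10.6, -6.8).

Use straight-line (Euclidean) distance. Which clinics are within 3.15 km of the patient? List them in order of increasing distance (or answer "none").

none

Distances from (-0.7, -2.0):
M1: 14.1 km
M2: 4.8 km
M3: 13.6 km
M4: 4.2 km
M5: 12.5 km
M6: 16.7 km
M7: 15.3 km
M8: 14.9 km
M9: 11.1 km
M10: 14.3 km
M11: 12.0 km
M12: 12.3 km
Threshold 3.15 km: none within range.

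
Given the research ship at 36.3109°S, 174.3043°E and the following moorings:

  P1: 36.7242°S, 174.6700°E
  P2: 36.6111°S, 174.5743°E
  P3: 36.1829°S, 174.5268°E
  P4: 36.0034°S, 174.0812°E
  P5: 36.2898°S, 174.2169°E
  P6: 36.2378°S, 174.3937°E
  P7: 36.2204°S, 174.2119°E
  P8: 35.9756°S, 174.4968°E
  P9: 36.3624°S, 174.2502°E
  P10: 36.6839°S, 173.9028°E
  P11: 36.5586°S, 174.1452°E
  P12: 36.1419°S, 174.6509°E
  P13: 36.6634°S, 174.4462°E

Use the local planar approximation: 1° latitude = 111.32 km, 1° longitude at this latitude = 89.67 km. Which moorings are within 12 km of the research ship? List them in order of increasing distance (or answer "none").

Distances from 36.3109°S, 174.3043°E:
P1: 56.4989 km
P2: 41.2668 km
P3: 24.5173 km
P4: 39.6481 km
P5: 8.1816 km
P6: 11.4229 km
P7: 13.0439 km
P8: 41.1237 km
P9: 7.5100 km
P10: 54.9571 km
P11: 31.0460 km
P12: 36.3301 km
P13: 41.2517 km
Threshold 12 km: P9 (7.5100 km), P5 (8.1816 km), P6 (11.4229 km) are within range.

P9, P5, P6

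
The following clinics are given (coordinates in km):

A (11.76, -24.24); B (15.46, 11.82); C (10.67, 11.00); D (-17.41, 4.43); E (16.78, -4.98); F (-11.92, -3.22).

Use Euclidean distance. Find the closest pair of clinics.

B and C

Pairwise distances:
B–C: 4.86 km
D–F: 9.42 km
B–E: 16.85 km
C–E: 17.11 km
A–E: 19.90 km
C–F: 26.69 km
E–F: 28.75 km
C–D: 28.84 km
B–F: 31.24 km
A–F: 31.66 km
B–D: 33.69 km
A–C: 35.26 km
D–E: 35.46 km
A–B: 36.25 km
A–D: 40.90 km
Closest pair: B–C at 4.86 km.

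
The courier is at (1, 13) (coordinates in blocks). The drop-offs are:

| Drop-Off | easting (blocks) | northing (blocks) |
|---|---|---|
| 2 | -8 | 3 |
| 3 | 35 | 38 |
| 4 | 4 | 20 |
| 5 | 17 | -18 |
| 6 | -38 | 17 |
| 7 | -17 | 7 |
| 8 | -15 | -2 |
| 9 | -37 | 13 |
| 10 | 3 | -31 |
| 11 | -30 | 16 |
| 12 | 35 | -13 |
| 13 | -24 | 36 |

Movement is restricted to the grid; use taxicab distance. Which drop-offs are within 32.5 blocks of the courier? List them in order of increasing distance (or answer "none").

4, 2, 7, 8

Distances from (1, 13):
2: 19 blocks
3: 59 blocks
4: 10 blocks
5: 47 blocks
6: 43 blocks
7: 24 blocks
8: 31 blocks
9: 38 blocks
10: 46 blocks
11: 34 blocks
12: 60 blocks
13: 48 blocks
Threshold 32.5 blocks: 4 (10 blocks), 2 (19 blocks), 7 (24 blocks), 8 (31 blocks) are within range.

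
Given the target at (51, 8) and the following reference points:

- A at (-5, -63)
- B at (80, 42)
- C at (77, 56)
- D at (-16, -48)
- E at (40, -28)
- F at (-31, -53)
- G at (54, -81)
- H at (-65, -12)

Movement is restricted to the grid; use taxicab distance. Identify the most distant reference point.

F

Distances from (51, 8):
A: 127
B: 63
C: 74
D: 123
E: 47
F: 143
G: 92
H: 136
Maximum: F at 143.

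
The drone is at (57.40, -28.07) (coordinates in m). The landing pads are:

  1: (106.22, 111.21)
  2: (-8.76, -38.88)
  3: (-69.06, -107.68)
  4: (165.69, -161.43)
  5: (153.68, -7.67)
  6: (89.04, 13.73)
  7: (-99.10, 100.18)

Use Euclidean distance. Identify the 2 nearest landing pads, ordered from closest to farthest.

6, 2

Distances from (57.40, -28.07):
1: √((48.82)² + (139.28)²) = √(2383.3924 + 19398.9184) = 147.59 m
2: √((-66.16)² + (-10.81)²) = √(4377.1456 + 116.8561) = 67.04 m
3: √((-126.46)² + (-79.61)²) = √(15992.1316 + 6337.7521) = 149.43 m
4: √((108.29)² + (-133.36)²) = √(11726.7241 + 17784.8896) = 171.79 m
5: √((96.28)² + (20.40)²) = √(9269.8384 + 416.1600) = 98.42 m
6: √((31.64)² + (41.80)²) = √(1001.0896 + 1747.2400) = 52.42 m
7: √((-156.50)² + (128.25)²) = √(24492.2500 + 16448.0625) = 202.34 m
Sorted: 6 (52.42 m) < 2 (67.04 m) < 5 (98.42 m) < 1 (147.59 m) < …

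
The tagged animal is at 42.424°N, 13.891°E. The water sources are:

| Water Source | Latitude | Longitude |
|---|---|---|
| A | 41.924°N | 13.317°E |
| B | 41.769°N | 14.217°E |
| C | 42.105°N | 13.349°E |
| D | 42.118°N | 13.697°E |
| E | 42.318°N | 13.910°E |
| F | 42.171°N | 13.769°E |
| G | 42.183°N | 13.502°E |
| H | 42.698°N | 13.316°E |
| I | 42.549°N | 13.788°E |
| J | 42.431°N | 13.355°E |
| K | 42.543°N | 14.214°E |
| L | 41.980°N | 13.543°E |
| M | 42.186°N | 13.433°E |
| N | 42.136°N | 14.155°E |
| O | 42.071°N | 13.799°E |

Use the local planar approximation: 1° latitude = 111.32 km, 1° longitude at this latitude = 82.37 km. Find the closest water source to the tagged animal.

E

Distances from 42.424°N, 13.891°E:
A: √((-0.500·111.32)² + (-0.574·82.37)²) = √(3098.03560 + 2235.43433) = 73.031 km
B: √((-0.655·111.32)² + (0.326·82.37)²) = √(5316.53889 + 721.06320) = 77.702 km
C: √((-0.319·111.32)² + (-0.542·82.37)²) = √(1261.03680 + 1993.13495) = 57.045 km
D: √((-0.306·111.32)² + (-0.194·82.37)²) = √(1160.35065 + 255.35337) = 37.626 km
E: √((-0.106·111.32)² + (0.019·82.37)²) = √(139.23811 + 2.44932) = 11.903 km
F: √((-0.253·111.32)² + (-0.122·82.37)²) = √(793.20864 + 100.98521) = 29.903 km
G: √((-0.241·111.32)² + (-0.389·82.37)²) = √(719.74802 + 1026.68528) = 41.790 km
H: √((0.274·111.32)² + (-0.575·82.37)²) = √(930.35248 + 2243.23009) = 56.335 km
I: √((0.125·111.32)² + (-0.103·82.37)²) = √(193.62722 + 71.98012) = 16.297 km
J: √((0.007·111.32)² + (-0.536·82.37)²) = √(0.60721 + 1949.25076) = 44.157 km
K: √((0.119·111.32)² + (0.323·82.37)²) = √(175.48513 + 707.85316) = 29.721 km
L: √((-0.444·111.32)² + (-0.348·82.37)²) = √(2442.93738 + 821.66847) = 57.137 km
M: √((-0.238·111.32)² + (-0.458·82.37)²) = √(701.94051 + 1423.21033) = 46.099 km
N: √((-0.288·111.32)² + (0.264·82.37)²) = √(1027.85386 + 472.87460) = 38.739 km
O: √((-0.353·111.32)² + (-0.092·82.37)²) = √(1544.17247 + 57.42669) = 40.020 km
Minimum: E at 11.903 km.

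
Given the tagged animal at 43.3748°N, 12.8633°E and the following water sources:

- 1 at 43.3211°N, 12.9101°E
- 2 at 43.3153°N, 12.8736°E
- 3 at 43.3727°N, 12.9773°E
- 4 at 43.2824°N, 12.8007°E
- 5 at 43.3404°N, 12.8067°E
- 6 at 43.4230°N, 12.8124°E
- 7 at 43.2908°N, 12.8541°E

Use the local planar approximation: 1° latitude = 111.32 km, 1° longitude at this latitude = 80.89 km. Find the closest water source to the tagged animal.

Distances from 43.3748°N, 12.8633°E:
1: 7.0758 km
2: 6.6757 km
3: 9.2244 km
4: 11.4648 km
5: 5.9687 km
6: 6.7633 km
7: 9.3804 km
Minimum: 5 at 5.9687 km.

5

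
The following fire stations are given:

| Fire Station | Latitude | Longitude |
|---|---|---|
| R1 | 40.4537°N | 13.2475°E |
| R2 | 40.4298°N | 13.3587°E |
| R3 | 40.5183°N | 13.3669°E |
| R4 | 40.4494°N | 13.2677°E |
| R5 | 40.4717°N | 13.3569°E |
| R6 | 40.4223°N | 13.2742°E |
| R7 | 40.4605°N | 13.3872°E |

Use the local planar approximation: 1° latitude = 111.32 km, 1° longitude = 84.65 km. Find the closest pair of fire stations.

Pairwise distances:
R1–R2: 9.7819 km
R1–R3: 12.4044 km
R1–R4: 1.7757 km
R1–R5: 9.4750 km
R1–R6: 4.1625 km
R1–R7: 11.8498 km
R2–R3: 9.8762 km
R2–R4: 8.0062 km
R2–R5: 4.6668 km
R2–R6: 7.2015 km
R2–R7: 4.1833 km
R3–R4: 11.3729 km
R3–R5: 5.2561 km
R3–R6: 13.2583 km
R3–R7: 6.6598 km
R4–R5: 7.9484 km
R4–R6: 3.0665 km
R4–R7: 10.1909 km
R5–R6: 8.9022 km
R5–R7: 2.8519 km
R6–R7: 10.4681 km
Closest pair: R1–R4 at 1.7757 km.

R1 and R4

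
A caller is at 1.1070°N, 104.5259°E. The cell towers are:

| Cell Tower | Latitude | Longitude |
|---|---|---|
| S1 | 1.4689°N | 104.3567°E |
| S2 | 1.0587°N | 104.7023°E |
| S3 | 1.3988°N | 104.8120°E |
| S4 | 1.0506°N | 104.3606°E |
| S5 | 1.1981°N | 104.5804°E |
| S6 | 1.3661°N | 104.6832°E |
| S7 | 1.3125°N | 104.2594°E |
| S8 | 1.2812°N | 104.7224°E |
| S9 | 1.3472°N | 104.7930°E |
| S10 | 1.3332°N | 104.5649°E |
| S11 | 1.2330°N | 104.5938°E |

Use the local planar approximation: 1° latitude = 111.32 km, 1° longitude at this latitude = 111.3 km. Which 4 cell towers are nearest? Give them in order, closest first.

Distances from 1.1070°N, 104.5259°E:
S1: √((0.3619·111.32)² + (-0.1692·111.3)²) = √(1623.018841 + 354.642717) = 44.4709 km
S2: √((-0.0483·111.32)² + (0.1764·111.3)²) = √(28.909505 + 385.467254) = 20.3562 km
S3: √((0.2918·111.32)² + (0.2861·111.3)²) = √(1055.156723 + 1013.972191) = 45.4877 km
S4: √((-0.0564·111.32)² + (-0.1653·111.3)²) = √(39.418909 + 338.482356) = 19.4397 km
S5: √((0.0911·111.32)² + (0.0545·111.3)²) = √(102.844992 + 36.794536) = 11.8169 km
S6: √((0.2591·111.32)² + (0.1573·111.3)²) = √(831.919341 + 306.512206) = 33.7407 km
S7: √((0.2055·111.32)² + (-0.2665·111.3)²) = √(523.323272 + 879.801616) = 37.4583 km
S8: √((0.1742·111.32)² + (0.1965·111.3)²) = √(376.047492 + 478.316583) = 29.2295 km
S9: √((0.2402·111.32)² + (0.2671·111.3)²) = √(714.977544 + 883.767659) = 39.9843 km
S10: √((0.2262·111.32)² + (0.0390·111.3)²) = √(634.061811 + 18.841676) = 25.5520 km
S11: √((0.1260·111.32)² + (0.0679·111.3)²) = √(196.737653 + 57.112330) = 15.9327 km
Sorted: S5 (11.8169 km) < S11 (15.9327 km) < S4 (19.4397 km) < S2 (20.3562 km) < S10 (25.5520 km) < S8 (29.2295 km) < …

S5, S11, S4, S2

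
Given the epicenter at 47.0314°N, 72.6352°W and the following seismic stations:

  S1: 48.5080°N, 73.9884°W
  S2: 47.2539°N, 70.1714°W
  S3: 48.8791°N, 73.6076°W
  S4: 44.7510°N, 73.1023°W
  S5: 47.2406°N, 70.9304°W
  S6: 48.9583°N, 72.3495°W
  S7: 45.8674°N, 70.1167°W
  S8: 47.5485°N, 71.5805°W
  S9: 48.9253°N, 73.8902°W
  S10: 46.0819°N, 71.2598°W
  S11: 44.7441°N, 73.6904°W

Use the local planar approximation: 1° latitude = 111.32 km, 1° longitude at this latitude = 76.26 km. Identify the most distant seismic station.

Distances from 47.0314°N, 72.6352°W:
S1: √((1.4766·111.32)² + (-1.3532·76.26)²) = √(27019.177445 + 10649.214629) = 194.0835 km
S2: √((0.2225·111.32)² + (2.4638·76.26)²) = √(613.488500 + 35302.422123) = 189.5149 km
S3: √((1.8477·111.32)² + (-0.9724·76.26)²) = √(42306.715787 + 5498.997246) = 218.6452 km
S4: √((-2.2804·111.32)² + (-0.4671·76.26)²) = √(64441.918303 + 1268.858918) = 256.3411 km
S5: √((0.2092·111.32)² + (1.7048·76.26)²) = √(542.337651 + 16902.092545) = 132.0774 km
S6: √((1.9269·111.32)² + (0.2857·76.26)²) = √(46011.325938 + 474.694372) = 215.6062 km
S7: √((-1.1640·111.32)² + (2.5185·76.26)²) = √(16790.064169 + 36887.354738) = 231.6839 km
S8: √((0.5171·111.32)² + (1.0547·76.26)²) = √(3313.564821 + 6469.213645) = 98.9079 km
S9: √((1.8939·111.32)² + (-1.2550·76.26)²) = √(44448.845315 + 9159.695860) = 231.5352 km
S10: √((-0.9495·111.32)² + (1.3754·76.26)²) = √(11172.139079 + 11001.493383) = 148.9081 km
S11: √((-2.2873·111.32)² + (-1.0552·76.26)²) = √(64832.483066 + 6475.348799) = 267.0353 km
Maximum: S11 at 267.0353 km.

S11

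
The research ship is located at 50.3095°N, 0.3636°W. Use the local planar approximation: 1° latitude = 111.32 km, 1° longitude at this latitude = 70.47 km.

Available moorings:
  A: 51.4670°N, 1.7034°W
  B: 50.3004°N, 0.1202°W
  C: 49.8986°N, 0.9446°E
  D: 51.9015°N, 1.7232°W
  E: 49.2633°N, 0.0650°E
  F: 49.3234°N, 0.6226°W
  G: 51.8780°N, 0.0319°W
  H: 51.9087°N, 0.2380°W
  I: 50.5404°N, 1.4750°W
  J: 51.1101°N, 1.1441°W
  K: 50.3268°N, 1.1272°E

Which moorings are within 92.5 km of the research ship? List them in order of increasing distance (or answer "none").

Distances from 50.3095°N, 0.3636°W:
A: √((1.1575·111.32)² + (-1.3398·70.47)²) = √(16603.069838 + 8914.325539) = 159.7417 km
B: √((-0.0091·111.32)² + (0.2434·70.47)²) = √(1.026193 + 294.204757) = 17.1823 km
C: √((-0.4109·111.32)² + (1.3082·70.47)²) = √(2092.274576 + 8498.784802) = 102.9129 km
D: √((1.5920·111.32)² + (-1.3596·70.47)²) = √(31407.438796 + 9179.750020) = 201.4626 km
E: √((-1.0462·111.32)² + (0.4286·70.47)²) = √(13563.626642 + 912.247909) = 120.3157 km
F: √((-0.9861·111.32)² + (-0.2590·70.47)²) = √(12050.035127 + 333.125648) = 111.2797 km
G: √((1.5685·111.32)² + (0.3317·70.47)²) = √(30487.052693 + 546.385903) = 176.1631 km
H: √((1.5992·111.32)² + (0.1256·70.47)²) = √(31692.168590 + 78.340767) = 178.2428 km
I: √((0.2309·111.32)² + (-1.1114·70.47)²) = √(660.684718 + 6134.078477) = 82.4304 km
J: √((0.8006·111.32)² + (-0.7805·70.47)²) = √(7942.872054 + 3025.201853) = 104.7286 km
K: √((0.0173·111.32)² + (1.4908·70.47)²) = √(3.708844 + 11036.905172) = 105.0743 km
Threshold 92.5 km: B (17.1823 km), I (82.4304 km) are within range.

B, I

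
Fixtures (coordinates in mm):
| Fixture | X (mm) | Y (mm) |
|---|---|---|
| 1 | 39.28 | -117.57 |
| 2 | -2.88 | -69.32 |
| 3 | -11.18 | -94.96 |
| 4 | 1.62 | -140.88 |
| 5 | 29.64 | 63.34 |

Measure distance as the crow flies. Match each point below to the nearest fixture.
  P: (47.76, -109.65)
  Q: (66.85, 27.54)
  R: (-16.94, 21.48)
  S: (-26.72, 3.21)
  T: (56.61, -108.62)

P→1; Q→5; R→5; S→2; T→1

P at (47.76, -109.65):
  1: √((-8.48)² + (-7.92)²) = √(71.9104 + 62.7264) = 11.60 mm
  2: √((-50.64)² + (40.33)²) = √(2564.4096 + 1626.5089) = 64.74 mm
  3: √((-58.94)² + (14.69)²) = √(3473.9236 + 215.7961) = 60.74 mm
  4: √((-46.14)² + (-31.23)²) = √(2128.8996 + 975.3129) = 55.72 mm
  5: √((-18.12)² + (172.99)²) = √(328.3344 + 29925.5401) = 173.94 mm
  → nearest: 1 (11.60 mm)
Q at (66.85, 27.54):
  1: √((-27.57)² + (-145.11)²) = √(760.1049 + 21056.9121) = 147.71 mm
  2: √((-69.73)² + (-96.86)²) = √(4862.2729 + 9381.8596) = 119.35 mm
  3: √((-78.03)² + (-122.50)²) = √(6088.6809 + 15006.2500) = 145.24 mm
  4: √((-65.23)² + (-168.42)²) = √(4254.9529 + 28365.2964) = 180.61 mm
  5: √((-37.21)² + (35.80)²) = √(1384.5841 + 1281.6400) = 51.64 mm
  → nearest: 5 (51.64 mm)
R at (-16.94, 21.48):
  1: √((56.22)² + (-139.05)²) = √(3160.6884 + 19334.9025) = 149.99 mm
  2: √((14.06)² + (-90.80)²) = √(197.6836 + 8244.6400) = 91.88 mm
  3: √((5.76)² + (-116.44)²) = √(33.1776 + 13558.2736) = 116.58 mm
  4: √((18.56)² + (-162.36)²) = √(344.4736 + 26360.7696) = 163.42 mm
  5: √((46.58)² + (41.86)²) = √(2169.6964 + 1752.2596) = 62.63 mm
  → nearest: 5 (62.63 mm)
S at (-26.72, 3.21):
  1: √((66.00)² + (-120.78)²) = √(4356.0000 + 14587.8084) = 137.64 mm
  2: √((23.84)² + (-72.53)²) = √(568.3456 + 5260.6009) = 76.35 mm
  3: √((15.54)² + (-98.17)²) = √(241.4916 + 9637.3489) = 99.39 mm
  4: √((28.34)² + (-144.09)²) = √(803.1556 + 20761.9281) = 146.85 mm
  5: √((56.36)² + (60.13)²) = √(3176.4496 + 3615.6169) = 82.41 mm
  → nearest: 2 (76.35 mm)
T at (56.61, -108.62):
  1: √((-17.33)² + (-8.95)²) = √(300.3289 + 80.1025) = 19.50 mm
  2: √((-59.49)² + (39.30)²) = √(3539.0601 + 1544.4900) = 71.30 mm
  3: √((-67.79)² + (13.66)²) = √(4595.4841 + 186.5956) = 69.15 mm
  4: √((-54.99)² + (-32.26)²) = √(3023.9001 + 1040.7076) = 63.75 mm
  5: √((-26.97)² + (171.96)²) = √(727.3809 + 29570.2416) = 174.06 mm
  → nearest: 1 (19.50 mm)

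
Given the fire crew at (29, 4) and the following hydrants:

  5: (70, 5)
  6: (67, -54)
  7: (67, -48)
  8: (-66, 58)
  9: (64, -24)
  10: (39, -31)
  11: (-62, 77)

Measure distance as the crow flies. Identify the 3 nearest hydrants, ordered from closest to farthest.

Distances from (29, 4):
5: √((41)² + (1)²) = √(1681.000 + 1.000) = 41.0
6: √((38)² + (-58)²) = √(1444.000 + 3364.000) = 69.3
7: √((38)² + (-52)²) = √(1444.000 + 2704.000) = 64.4
8: √((-95)² + (54)²) = √(9025.000 + 2916.000) = 109.3
9: √((35)² + (-28)²) = √(1225.000 + 784.000) = 44.8
10: √((10)² + (-35)²) = √(100.000 + 1225.000) = 36.4
11: √((-91)² + (73)²) = √(8281.000 + 5329.000) = 116.7
Sorted: 10 (36.4) < 5 (41.0) < 9 (44.8) < 7 (64.4) < 6 (69.3) < …

10, 5, 9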